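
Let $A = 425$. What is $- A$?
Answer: $-425$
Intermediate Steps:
$- A = \left(-1\right) 425 = -425$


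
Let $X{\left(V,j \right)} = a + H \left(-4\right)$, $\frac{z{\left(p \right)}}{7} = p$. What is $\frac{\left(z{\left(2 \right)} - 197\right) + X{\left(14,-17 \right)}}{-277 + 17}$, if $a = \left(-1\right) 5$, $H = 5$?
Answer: $\frac{4}{5} \approx 0.8$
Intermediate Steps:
$z{\left(p \right)} = 7 p$
$a = -5$
$X{\left(V,j \right)} = -25$ ($X{\left(V,j \right)} = -5 + 5 \left(-4\right) = -5 - 20 = -25$)
$\frac{\left(z{\left(2 \right)} - 197\right) + X{\left(14,-17 \right)}}{-277 + 17} = \frac{\left(7 \cdot 2 - 197\right) - 25}{-277 + 17} = \frac{\left(14 - 197\right) - 25}{-260} = \left(-183 - 25\right) \left(- \frac{1}{260}\right) = \left(-208\right) \left(- \frac{1}{260}\right) = \frac{4}{5}$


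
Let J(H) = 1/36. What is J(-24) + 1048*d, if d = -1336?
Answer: -50404607/36 ≈ -1.4001e+6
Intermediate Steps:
J(H) = 1/36
J(-24) + 1048*d = 1/36 + 1048*(-1336) = 1/36 - 1400128 = -50404607/36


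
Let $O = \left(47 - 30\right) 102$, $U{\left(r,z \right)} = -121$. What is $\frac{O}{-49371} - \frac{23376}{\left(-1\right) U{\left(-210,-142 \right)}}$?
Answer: $- \frac{384768770}{1991297} \approx -193.23$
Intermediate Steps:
$O = 1734$ ($O = 17 \cdot 102 = 1734$)
$\frac{O}{-49371} - \frac{23376}{\left(-1\right) U{\left(-210,-142 \right)}} = \frac{1734}{-49371} - \frac{23376}{\left(-1\right) \left(-121\right)} = 1734 \left(- \frac{1}{49371}\right) - \frac{23376}{121} = - \frac{578}{16457} - \frac{23376}{121} = - \frac{384768770}{1991297}$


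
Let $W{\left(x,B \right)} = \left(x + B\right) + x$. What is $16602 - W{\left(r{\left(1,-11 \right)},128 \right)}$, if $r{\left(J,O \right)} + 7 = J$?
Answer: $16486$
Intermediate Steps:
$r{\left(J,O \right)} = -7 + J$
$W{\left(x,B \right)} = B + 2 x$ ($W{\left(x,B \right)} = \left(B + x\right) + x = B + 2 x$)
$16602 - W{\left(r{\left(1,-11 \right)},128 \right)} = 16602 - \left(128 + 2 \left(-7 + 1\right)\right) = 16602 - \left(128 + 2 \left(-6\right)\right) = 16602 - \left(128 - 12\right) = 16602 - 116 = 16486$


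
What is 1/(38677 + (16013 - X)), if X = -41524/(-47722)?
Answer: 23861/1304937328 ≈ 1.8285e-5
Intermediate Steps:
X = 20762/23861 (X = -41524*(-1/47722) = 20762/23861 ≈ 0.87012)
1/(38677 + (16013 - X)) = 1/(38677 + (16013 - 1*20762/23861)) = 1/(38677 + (16013 - 20762/23861)) = 1/(38677 + 382065431/23861) = 1/(1304937328/23861) = 23861/1304937328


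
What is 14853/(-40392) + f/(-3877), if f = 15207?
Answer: -223942075/52199928 ≈ -4.2901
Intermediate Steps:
14853/(-40392) + f/(-3877) = 14853/(-40392) + 15207/(-3877) = 14853*(-1/40392) + 15207*(-1/3877) = -4951/13464 - 15207/3877 = -223942075/52199928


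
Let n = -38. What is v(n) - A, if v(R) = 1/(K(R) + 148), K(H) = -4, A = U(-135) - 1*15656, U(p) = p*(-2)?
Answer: 2215585/144 ≈ 15386.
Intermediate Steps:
U(p) = -2*p
A = -15386 (A = -2*(-135) - 1*15656 = 270 - 15656 = -15386)
v(R) = 1/144 (v(R) = 1/(-4 + 148) = 1/144)
v(n) - A = 1/144 - 1*(-15386) = 1/144 + 15386 = 2215585/144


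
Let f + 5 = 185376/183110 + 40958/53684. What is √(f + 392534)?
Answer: √2370650819427029371539610/2457519310 ≈ 626.52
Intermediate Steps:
f = -7924710409/2457519310 (f = -5 + (185376/183110 + 40958/53684) = -5 + (185376*(1/183110) + 40958*(1/53684)) = -5 + (92688/91555 + 20479/26842) = -5 + 4362886141/2457519310 = -7924710409/2457519310 ≈ -3.2247)
√(f + 392534) = √(-7924710409/2457519310 + 392534) = √(964651960121131/2457519310) = √2370650819427029371539610/2457519310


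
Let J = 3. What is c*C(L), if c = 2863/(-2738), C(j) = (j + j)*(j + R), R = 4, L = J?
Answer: -60123/1369 ≈ -43.917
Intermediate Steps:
L = 3
C(j) = 2*j*(4 + j) (C(j) = (j + j)*(j + 4) = (2*j)*(4 + j) = 2*j*(4 + j))
c = -2863/2738 (c = 2863*(-1/2738) = -2863/2738 ≈ -1.0457)
c*C(L) = -2863*3*(4 + 3)/1369 = -2863*3*7/1369 = -2863/2738*42 = -60123/1369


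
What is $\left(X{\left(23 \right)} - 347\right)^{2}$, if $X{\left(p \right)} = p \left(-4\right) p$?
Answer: $6066369$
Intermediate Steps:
$X{\left(p \right)} = - 4 p^{2}$ ($X{\left(p \right)} = - 4 p p = - 4 p^{2}$)
$\left(X{\left(23 \right)} - 347\right)^{2} = \left(- 4 \cdot 23^{2} - 347\right)^{2} = \left(\left(-4\right) 529 - 347\right)^{2} = \left(-2116 - 347\right)^{2} = \left(-2463\right)^{2} = 6066369$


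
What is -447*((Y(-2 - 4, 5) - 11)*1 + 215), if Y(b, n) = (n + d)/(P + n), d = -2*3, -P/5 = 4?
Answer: -456089/5 ≈ -91218.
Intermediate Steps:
P = -20 (P = -5*4 = -20)
d = -6
Y(b, n) = (-6 + n)/(-20 + n) (Y(b, n) = (n - 6)/(-20 + n) = (-6 + n)/(-20 + n))
-447*((Y(-2 - 4, 5) - 11)*1 + 215) = -447*(((-6 + 5)/(-20 + 5) - 11)*1 + 215) = -447*((-1/(-15) - 11)*1 + 215) = -447*((-1/15*(-1) - 11)*1 + 215) = -447*((1/15 - 11)*1 + 215) = -447*(-164/15*1 + 215) = -447*(-164/15 + 215) = -447*3061/15 = -456089/5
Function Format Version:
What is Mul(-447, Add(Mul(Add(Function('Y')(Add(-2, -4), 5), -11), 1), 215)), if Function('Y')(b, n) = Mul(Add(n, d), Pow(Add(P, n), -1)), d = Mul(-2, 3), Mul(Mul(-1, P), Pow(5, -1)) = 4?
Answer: Rational(-456089, 5) ≈ -91218.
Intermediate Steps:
P = -20 (P = Mul(-5, 4) = -20)
d = -6
Function('Y')(b, n) = Mul(Pow(Add(-20, n), -1), Add(-6, n)) (Function('Y')(b, n) = Mul(Add(n, -6), Pow(Add(-20, n), -1)) = Mul(Add(-6, n), Pow(Add(-20, n), -1)) = Mul(Pow(Add(-20, n), -1), Add(-6, n)))
Mul(-447, Add(Mul(Add(Function('Y')(Add(-2, -4), 5), -11), 1), 215)) = Mul(-447, Add(Mul(Add(Mul(Pow(Add(-20, 5), -1), Add(-6, 5)), -11), 1), 215)) = Mul(-447, Add(Mul(Add(Mul(Pow(-15, -1), -1), -11), 1), 215)) = Mul(-447, Add(Mul(Add(Mul(Rational(-1, 15), -1), -11), 1), 215)) = Mul(-447, Add(Mul(Add(Rational(1, 15), -11), 1), 215)) = Mul(-447, Add(Mul(Rational(-164, 15), 1), 215)) = Mul(-447, Add(Rational(-164, 15), 215)) = Mul(-447, Rational(3061, 15)) = Rational(-456089, 5)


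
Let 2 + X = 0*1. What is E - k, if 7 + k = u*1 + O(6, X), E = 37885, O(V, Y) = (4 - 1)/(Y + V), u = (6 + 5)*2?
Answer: 151477/4 ≈ 37869.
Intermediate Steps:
X = -2 (X = -2 + 0*1 = -2 + 0 = -2)
u = 22 (u = 11*2 = 22)
O(V, Y) = 3/(V + Y)
k = 63/4 (k = -7 + (22*1 + 3/(6 - 2)) = -7 + (22 + 3/4) = -7 + (22 + 3*(¼)) = -7 + (22 + ¾) = -7 + 91/4 = 63/4 ≈ 15.750)
E - k = 37885 - 1*63/4 = 37885 - 63/4 = 151477/4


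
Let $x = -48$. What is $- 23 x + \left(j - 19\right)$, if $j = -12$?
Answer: $1073$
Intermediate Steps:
$- 23 x + \left(j - 19\right) = \left(-23\right) \left(-48\right) - 31 = 1104 - 31 = 1073$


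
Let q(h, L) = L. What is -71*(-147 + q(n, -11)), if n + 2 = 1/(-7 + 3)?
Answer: 11218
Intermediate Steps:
n = -9/4 (n = -2 + 1/(-7 + 3) = -2 + 1/(-4) = -2 - 1/4 = -9/4 ≈ -2.2500)
-71*(-147 + q(n, -11)) = -71*(-147 - 11) = -71*(-158) = 11218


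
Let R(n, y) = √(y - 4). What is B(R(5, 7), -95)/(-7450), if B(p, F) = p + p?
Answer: -√3/3725 ≈ -0.00046498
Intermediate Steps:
R(n, y) = √(-4 + y)
B(p, F) = 2*p
B(R(5, 7), -95)/(-7450) = (2*√(-4 + 7))/(-7450) = (2*√3)*(-1/7450) = -√3/3725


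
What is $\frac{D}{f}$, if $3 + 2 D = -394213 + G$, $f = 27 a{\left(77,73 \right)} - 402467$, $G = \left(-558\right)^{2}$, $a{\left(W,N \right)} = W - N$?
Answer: $\frac{41426}{402359} \approx 0.10296$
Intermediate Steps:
$G = 311364$
$f = -402359$ ($f = 27 \left(77 - 73\right) - 402467 = 27 \cdot 4 - 402467 = 108 - 402467 = -402359$)
$D = -41426$ ($D = - \frac{3}{2} + \frac{-394213 + 311364}{2} = - \frac{3}{2} + \frac{1}{2} \left(-82849\right) = - \frac{3}{2} - \frac{82849}{2} = -41426$)
$\frac{D}{f} = - \frac{41426}{-402359} = \left(-41426\right) \left(- \frac{1}{402359}\right) = \frac{41426}{402359}$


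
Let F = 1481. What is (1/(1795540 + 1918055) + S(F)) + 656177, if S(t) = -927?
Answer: 2433333123751/3713595 ≈ 6.5525e+5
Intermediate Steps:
(1/(1795540 + 1918055) + S(F)) + 656177 = (1/(1795540 + 1918055) - 927) + 656177 = (1/3713595 - 927) + 656177 = -3442502564/3713595 + 656177 = 2433333123751/3713595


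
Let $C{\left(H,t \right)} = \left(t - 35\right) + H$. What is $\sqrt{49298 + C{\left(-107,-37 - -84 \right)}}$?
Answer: $3 \sqrt{5467} \approx 221.82$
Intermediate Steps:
$C{\left(H,t \right)} = -35 + H + t$ ($C{\left(H,t \right)} = \left(-35 + t\right) + H = -35 + H + t$)
$\sqrt{49298 + C{\left(-107,-37 - -84 \right)}} = \sqrt{49298 - 95} = \sqrt{49203} = 3 \sqrt{5467}$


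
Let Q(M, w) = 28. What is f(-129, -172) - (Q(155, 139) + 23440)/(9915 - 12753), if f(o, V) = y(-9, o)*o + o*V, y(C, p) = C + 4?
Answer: 32411761/1419 ≈ 22841.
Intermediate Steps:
y(C, p) = 4 + C
f(o, V) = -5*o + V*o (f(o, V) = (4 - 9)*o + o*V = -5*o + V*o)
f(-129, -172) - (Q(155, 139) + 23440)/(9915 - 12753) = -129*(-5 - 172) - (28 + 23440)/(9915 - 12753) = -129*(-177) - 23468/(-2838) = 22833 - 23468*(-1)/2838 = 22833 - 1*(-11734/1419) = 22833 + 11734/1419 = 32411761/1419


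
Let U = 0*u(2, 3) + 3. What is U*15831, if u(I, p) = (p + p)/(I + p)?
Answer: 47493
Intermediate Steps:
u(I, p) = 2*p/(I + p) (u(I, p) = (2*p)/(I + p) = 2*p/(I + p))
U = 3 (U = 0*(2*3/(2 + 3)) + 3 = 0*(2*3/5) + 3 = 0*(2*3*(⅕)) + 3 = 0*(6/5) + 3 = 0 + 3 = 3)
U*15831 = 3*15831 = 47493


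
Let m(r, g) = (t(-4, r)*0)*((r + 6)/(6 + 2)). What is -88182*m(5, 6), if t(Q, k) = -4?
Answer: 0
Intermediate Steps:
m(r, g) = 0 (m(r, g) = (-4*0)*((r + 6)/(6 + 2)) = 0*((6 + r)/8) = 0*((6 + r)*(⅛)) = 0*(¾ + r/8) = 0)
-88182*m(5, 6) = -88182*0 = 0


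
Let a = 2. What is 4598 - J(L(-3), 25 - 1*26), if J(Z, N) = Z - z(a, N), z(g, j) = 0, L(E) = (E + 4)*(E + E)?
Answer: 4604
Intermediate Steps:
L(E) = 2*E*(4 + E) (L(E) = (4 + E)*(2*E) = 2*E*(4 + E))
J(Z, N) = Z (J(Z, N) = Z - 1*0 = Z + 0 = Z)
4598 - J(L(-3), 25 - 1*26) = 4598 - 2*(-3)*(4 - 3) = 4598 - 2*(-3) = 4598 - 1*(-6) = 4598 + 6 = 4604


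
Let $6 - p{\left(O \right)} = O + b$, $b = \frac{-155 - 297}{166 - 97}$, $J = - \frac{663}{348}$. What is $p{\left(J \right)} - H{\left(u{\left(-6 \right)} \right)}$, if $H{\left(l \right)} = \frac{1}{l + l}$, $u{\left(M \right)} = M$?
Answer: $\frac{29093}{2001} \approx 14.539$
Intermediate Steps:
$J = - \frac{221}{116}$ ($J = \left(-663\right) \frac{1}{348} = - \frac{221}{116} \approx -1.9052$)
$b = - \frac{452}{69} \approx -6.5507$
$p{\left(O \right)} = \frac{866}{69} - O$ ($p{\left(O \right)} = 6 - \left(O - \frac{452}{69}\right) = 6 - \left(- \frac{452}{69} + O\right) = \frac{866}{69} - O$)
$H{\left(l \right)} = \frac{1}{2 l}$
$p{\left(J \right)} - H{\left(u{\left(-6 \right)} \right)} = \left(\frac{866}{69} - - \frac{221}{116}\right) - \frac{1}{2 \left(-6\right)} = \left(\frac{866}{69} + \frac{221}{116}\right) - \frac{1}{2} \left(- \frac{1}{6}\right) = \frac{115705}{8004} - - \frac{1}{12} = \frac{115705}{8004} + \frac{1}{12} = \frac{29093}{2001}$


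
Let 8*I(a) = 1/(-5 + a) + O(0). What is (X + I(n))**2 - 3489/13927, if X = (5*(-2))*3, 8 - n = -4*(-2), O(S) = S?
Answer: 20082736327/22283200 ≈ 901.25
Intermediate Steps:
n = 0 (n = 8 - (-4)*(-2) = 8 - 1*8 = 8 - 8 = 0)
X = -30 (X = -10*3 = -30)
I(a) = 1/(8*(-5 + a)) (I(a) = (1/(-5 + a) + 0)/8 = 1/(8*(-5 + a)))
(X + I(n))**2 - 3489/13927 = (-30 + 1/(8*(-5 + 0)))**2 - 3489/13927 = (-30 + (1/8)/(-5))**2 - 3489/13927 = (-30 + (1/8)*(-1/5))**2 - 1*3489/13927 = (-30 - 1/40)**2 - 3489/13927 = (-1201/40)**2 - 3489/13927 = 1442401/1600 - 3489/13927 = 20082736327/22283200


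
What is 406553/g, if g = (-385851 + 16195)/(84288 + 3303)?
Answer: -726742527/7544 ≈ -96334.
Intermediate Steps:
g = -52808/12513 (g = -369656/87591 = -369656*1/87591 = -52808/12513 ≈ -4.2203)
406553/g = 406553/(-52808/12513) = 406553*(-12513/52808) = -726742527/7544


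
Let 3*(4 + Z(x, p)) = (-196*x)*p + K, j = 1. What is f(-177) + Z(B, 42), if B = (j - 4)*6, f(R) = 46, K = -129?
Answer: 49391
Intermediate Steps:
B = -18 (B = (1 - 4)*6 = -3*6 = -18)
Z(x, p) = -47 - 196*p*x/3 (Z(x, p) = -4 + ((-196*x)*p - 129)/3 = -4 + (-196*p*x - 129)/3 = -4 + (-129 - 196*p*x)/3 = -4 + (-43 - 196*p*x/3) = -47 - 196*p*x/3)
f(-177) + Z(B, 42) = 46 + (-47 - 196/3*42*(-18)) = 46 + (-47 + 49392) = 46 + 49345 = 49391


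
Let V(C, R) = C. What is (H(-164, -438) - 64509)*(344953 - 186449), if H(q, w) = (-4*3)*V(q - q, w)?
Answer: -10224934536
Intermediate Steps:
H(q, w) = 0 (H(q, w) = (-4*3)*(q - q) = -12*0 = 0)
(H(-164, -438) - 64509)*(344953 - 186449) = (0 - 64509)*(344953 - 186449) = -64509*158504 = -10224934536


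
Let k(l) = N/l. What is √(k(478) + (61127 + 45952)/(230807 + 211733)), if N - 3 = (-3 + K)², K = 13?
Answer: √26108647867135/7554790 ≈ 0.67635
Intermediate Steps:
N = 103 (N = 3 + (-3 + 13)² = 3 + 10² = 3 + 100 = 103)
k(l) = 103/l
√(k(478) + (61127 + 45952)/(230807 + 211733)) = √(103/478 + (61127 + 45952)/(230807 + 211733)) = √(103*(1/478) + 107079/442540) = √(103/478 + 107079*(1/442540)) = √(103/478 + 15297/63220) = √(6911813/15109580) = √26108647867135/7554790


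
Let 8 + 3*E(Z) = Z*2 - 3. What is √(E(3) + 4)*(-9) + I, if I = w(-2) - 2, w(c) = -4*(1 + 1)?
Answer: -10 - 3*√21 ≈ -23.748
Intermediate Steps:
E(Z) = -11/3 + 2*Z/3 (E(Z) = -8/3 + (Z*2 - 3)/3 = -8/3 + (2*Z - 3)/3 = -8/3 + (-3 + 2*Z)/3 = -8/3 + (-1 + 2*Z/3) = -11/3 + 2*Z/3)
w(c) = -8 (w(c) = -4*2 = -8)
I = -10 (I = -8 - 2 = -10)
√(E(3) + 4)*(-9) + I = √((-11/3 + (⅔)*3) + 4)*(-9) - 10 = √((-11/3 + 2) + 4)*(-9) - 10 = √(-5/3 + 4)*(-9) - 10 = √(7/3)*(-9) - 10 = (√21/3)*(-9) - 10 = -3*√21 - 10 = -10 - 3*√21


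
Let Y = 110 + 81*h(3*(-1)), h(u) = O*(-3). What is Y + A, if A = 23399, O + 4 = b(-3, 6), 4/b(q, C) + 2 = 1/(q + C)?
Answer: 125321/5 ≈ 25064.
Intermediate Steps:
b(q, C) = 4/(-2 + 1/(C + q)) (b(q, C) = 4/(-2 + 1/(q + C)) = 4/(-2 + 1/(C + q)))
O = -32/5 (O = -4 + 4*(-1*6 - 1*(-3))/(-1 + 2*6 + 2*(-3)) = -4 + 4*(-6 + 3)/(-1 + 12 - 6) = -4 + 4*(-3)/5 = -4 + 4*(1/5)*(-3) = -4 - 12/5 = -32/5 ≈ -6.4000)
h(u) = 96/5 (h(u) = -32/5*(-3) = 96/5)
Y = 8326/5 (Y = 110 + 81*(96/5) = 110 + 7776/5 = 8326/5 ≈ 1665.2)
Y + A = 8326/5 + 23399 = 125321/5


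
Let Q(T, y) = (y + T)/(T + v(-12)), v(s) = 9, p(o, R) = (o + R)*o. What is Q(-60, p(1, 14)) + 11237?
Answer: 191044/17 ≈ 11238.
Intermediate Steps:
p(o, R) = o*(R + o) (p(o, R) = (R + o)*o = o*(R + o))
Q(T, y) = (T + y)/(9 + T) (Q(T, y) = (y + T)/(T + 9) = (T + y)/(9 + T))
Q(-60, p(1, 14)) + 11237 = (-60 + 1*(14 + 1))/(9 - 60) + 11237 = (-60 + 1*15)/(-51) + 11237 = -(-60 + 15)/51 + 11237 = -1/51*(-45) + 11237 = 15/17 + 11237 = 191044/17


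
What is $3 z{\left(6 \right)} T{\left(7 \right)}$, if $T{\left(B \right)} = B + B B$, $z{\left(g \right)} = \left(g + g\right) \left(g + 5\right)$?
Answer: $22176$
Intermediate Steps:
$z{\left(g \right)} = 2 g \left(5 + g\right)$
$T{\left(B \right)} = B + B^{2}$
$3 z{\left(6 \right)} T{\left(7 \right)} = 3 \cdot 2 \cdot 6 \left(5 + 6\right) 7 \left(1 + 7\right) = 3 \cdot 2 \cdot 6 \cdot 11 \cdot 7 \cdot 8 = 3 \cdot 132 \cdot 56 = 396 \cdot 56 = 22176$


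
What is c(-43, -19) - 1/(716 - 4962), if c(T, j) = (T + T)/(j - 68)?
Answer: 365243/369402 ≈ 0.98874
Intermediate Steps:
c(T, j) = 2*T/(-68 + j) (c(T, j) = (2*T)/(-68 + j) = 2*T/(-68 + j))
c(-43, -19) - 1/(716 - 4962) = 2*(-43)/(-68 - 19) - 1/(716 - 4962) = 2*(-43)/(-87) - 1/(-4246) = 2*(-43)*(-1/87) - 1*(-1/4246) = 86/87 + 1/4246 = 365243/369402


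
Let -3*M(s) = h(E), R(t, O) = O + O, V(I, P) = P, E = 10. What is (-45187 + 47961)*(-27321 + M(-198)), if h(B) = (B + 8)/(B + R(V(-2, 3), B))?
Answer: -378945044/5 ≈ -7.5789e+7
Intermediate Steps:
R(t, O) = 2*O
h(B) = (8 + B)/(3*B) (h(B) = (B + 8)/(B + 2*B) = (8 + B)/((3*B)) = (8 + B)*(1/(3*B)) = (8 + B)/(3*B))
M(s) = -⅕ (M(s) = -(8 + 10)/(9*10) = -18/(9*10) = -⅓*⅗ = -⅕)
(-45187 + 47961)*(-27321 + M(-198)) = (-45187 + 47961)*(-27321 - ⅕) = 2774*(-136606/5) = -378945044/5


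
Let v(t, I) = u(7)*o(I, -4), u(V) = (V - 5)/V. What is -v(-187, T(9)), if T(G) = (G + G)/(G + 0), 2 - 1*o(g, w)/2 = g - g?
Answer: -8/7 ≈ -1.1429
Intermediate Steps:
o(g, w) = 4 (o(g, w) = 4 - 2*(g - g) = 4 - 2*0 = 4 + 0 = 4)
T(G) = 2 (T(G) = (2*G)/G = 2)
u(V) = (-5 + V)/V
v(t, I) = 8/7 (v(t, I) = ((-5 + 7)/7)*4 = ((1/7)*2)*4 = (2/7)*4 = 8/7)
-v(-187, T(9)) = -1*8/7 = -8/7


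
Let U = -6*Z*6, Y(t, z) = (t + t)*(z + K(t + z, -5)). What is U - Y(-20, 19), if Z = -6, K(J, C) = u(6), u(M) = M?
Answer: 1216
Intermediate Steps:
K(J, C) = 6
Y(t, z) = 2*t*(6 + z) (Y(t, z) = (t + t)*(z + 6) = (2*t)*(6 + z) = 2*t*(6 + z))
U = 216 (U = -6*(-6)*6 = 36*6 = 216)
U - Y(-20, 19) = 216 - 2*(-20)*(6 + 19) = 216 - 2*(-20)*25 = 216 - 1*(-1000) = 216 + 1000 = 1216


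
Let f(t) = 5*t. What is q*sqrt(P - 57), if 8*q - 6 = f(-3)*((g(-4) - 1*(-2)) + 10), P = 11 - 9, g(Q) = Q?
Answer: -57*I*sqrt(55)/4 ≈ -105.68*I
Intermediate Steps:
P = 2
q = -57/4 (q = 3/4 + ((5*(-3))*((-4 - 1*(-2)) + 10))/8 = 3/4 + (-15*((-4 + 2) + 10))/8 = 3/4 + (-15*(-2 + 10))/8 = 3/4 + (-15*8)/8 = 3/4 + (1/8)*(-120) = 3/4 - 15 = -57/4 ≈ -14.250)
q*sqrt(P - 57) = -57*sqrt(2 - 57)/4 = -57*I*sqrt(55)/4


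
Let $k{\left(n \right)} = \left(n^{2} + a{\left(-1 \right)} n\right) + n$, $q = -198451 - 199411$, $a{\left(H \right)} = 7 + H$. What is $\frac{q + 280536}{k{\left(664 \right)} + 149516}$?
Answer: $- \frac{58663}{297530} \approx -0.19717$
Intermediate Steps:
$q = -397862$
$k{\left(n \right)} = n^{2} + 7 n$ ($k{\left(n \right)} = \left(n^{2} + \left(7 - 1\right) n\right) + n = \left(n^{2} + 6 n\right) + n = n^{2} + 7 n$)
$\frac{q + 280536}{k{\left(664 \right)} + 149516} = \frac{-397862 + 280536}{664 \left(7 + 664\right) + 149516} = - \frac{117326}{664 \cdot 671 + 149516} = - \frac{117326}{445544 + 149516} = - \frac{117326}{595060} = \left(-117326\right) \frac{1}{595060} = - \frac{58663}{297530}$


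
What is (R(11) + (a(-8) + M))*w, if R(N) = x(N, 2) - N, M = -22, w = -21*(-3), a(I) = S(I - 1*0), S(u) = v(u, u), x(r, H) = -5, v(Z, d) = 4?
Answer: -2142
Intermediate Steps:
S(u) = 4
a(I) = 4
w = 63
R(N) = -5 - N
(R(11) + (a(-8) + M))*w = ((-5 - 1*11) + (4 - 22))*63 = ((-5 - 11) - 18)*63 = (-16 - 18)*63 = -34*63 = -2142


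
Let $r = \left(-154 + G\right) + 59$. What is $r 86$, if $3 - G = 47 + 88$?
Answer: $-19522$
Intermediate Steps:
$G = -132$ ($G = 3 - \left(47 + 88\right) = 3 - 135 = -132$)
$r = -227$ ($r = \left(-154 - 132\right) + 59 = -286 + 59 = -227$)
$r 86 = \left(-227\right) 86 = -19522$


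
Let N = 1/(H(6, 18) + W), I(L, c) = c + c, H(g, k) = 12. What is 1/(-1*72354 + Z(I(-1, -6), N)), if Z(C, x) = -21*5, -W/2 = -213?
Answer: -1/72459 ≈ -1.3801e-5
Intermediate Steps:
W = 426 (W = -2*(-213) = 426)
I(L, c) = 2*c
N = 1/438 (N = 1/(12 + 426) = 1/438 ≈ 0.0022831)
Z(C, x) = -105
1/(-1*72354 + Z(I(-1, -6), N)) = 1/(-1*72354 - 105) = 1/(-72354 - 105) = 1/(-72459) = -1/72459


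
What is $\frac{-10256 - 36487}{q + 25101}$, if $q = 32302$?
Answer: $- \frac{46743}{57403} \approx -0.8143$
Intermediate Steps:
$\frac{-10256 - 36487}{q + 25101} = \frac{-10256 - 36487}{32302 + 25101} = - \frac{46743}{57403}$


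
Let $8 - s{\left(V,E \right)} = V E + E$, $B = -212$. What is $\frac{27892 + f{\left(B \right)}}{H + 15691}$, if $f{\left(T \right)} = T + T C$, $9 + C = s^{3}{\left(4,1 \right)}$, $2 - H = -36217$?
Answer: $\frac{11932}{25955} \approx 0.45972$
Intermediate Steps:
$H = 36219$ ($H = 2 - -36217 = 2 + 36217 = 36219$)
$s{\left(V,E \right)} = 8 - E - E V$ ($s{\left(V,E \right)} = 8 - \left(V E + E\right) = 8 - \left(E V + E\right) = 8 - \left(E + E V\right) = 8 - E - E V$)
$C = 18$ ($C = -9 + \left(8 - 1 - 1 \cdot 4\right)^{3} = -9 + \left(8 - 1 - 4\right)^{3} = -9 + 3^{3} = -9 + 27 = 18$)
$f{\left(T \right)} = 19 T$ ($f{\left(T \right)} = T + T 18 = T + 18 T = 19 T$)
$\frac{27892 + f{\left(B \right)}}{H + 15691} = \frac{27892 + 19 \left(-212\right)}{36219 + 15691} = \frac{27892 - 4028}{51910} = 23864 \cdot \frac{1}{51910} = \frac{11932}{25955}$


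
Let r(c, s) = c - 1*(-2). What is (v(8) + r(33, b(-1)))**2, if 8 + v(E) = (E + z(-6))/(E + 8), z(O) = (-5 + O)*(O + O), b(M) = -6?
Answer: 20449/16 ≈ 1278.1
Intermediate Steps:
z(O) = 2*O*(-5 + O) (z(O) = (-5 + O)*(2*O) = 2*O*(-5 + O))
r(c, s) = 2 + c (r(c, s) = c + 2 = 2 + c)
v(E) = -8 + (132 + E)/(8 + E) (v(E) = -8 + (E + 2*(-6)*(-5 - 6))/(E + 8) = -8 + (E + 2*(-6)*(-11))/(8 + E) = -8 + (E + 132)/(8 + E) = -8 + (132 + E)/(8 + E))
(v(8) + r(33, b(-1)))**2 = ((68 - 7*8)/(8 + 8) + (2 + 33))**2 = ((68 - 56)/16 + 35)**2 = ((1/16)*12 + 35)**2 = (3/4 + 35)**2 = (143/4)**2 = 20449/16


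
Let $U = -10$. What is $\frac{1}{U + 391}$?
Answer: $\frac{1}{381} \approx 0.0026247$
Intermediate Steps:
$\frac{1}{U + 391} = \frac{1}{-10 + 391} = \frac{1}{381}$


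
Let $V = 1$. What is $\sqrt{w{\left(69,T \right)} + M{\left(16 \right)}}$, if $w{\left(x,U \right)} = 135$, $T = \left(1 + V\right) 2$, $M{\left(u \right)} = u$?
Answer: $\sqrt{151} \approx 12.288$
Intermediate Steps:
$T = 4$ ($T = \left(1 + 1\right) 2 = 2 \cdot 2 = 4$)
$\sqrt{w{\left(69,T \right)} + M{\left(16 \right)}} = \sqrt{135 + 16} = \sqrt{151}$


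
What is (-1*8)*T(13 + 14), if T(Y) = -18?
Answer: 144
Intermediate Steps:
(-1*8)*T(13 + 14) = -1*8*(-18) = -8*(-18) = 144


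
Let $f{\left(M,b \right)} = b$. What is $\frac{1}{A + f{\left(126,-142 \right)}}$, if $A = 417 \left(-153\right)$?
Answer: $- \frac{1}{63943} \approx -1.5639 \cdot 10^{-5}$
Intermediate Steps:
$A = -63801$
$\frac{1}{A + f{\left(126,-142 \right)}} = \frac{1}{-63801 - 142} = \frac{1}{-63943} = - \frac{1}{63943}$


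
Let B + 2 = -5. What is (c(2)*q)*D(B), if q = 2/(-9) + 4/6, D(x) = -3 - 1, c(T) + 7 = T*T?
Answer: 16/3 ≈ 5.3333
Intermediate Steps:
c(T) = -7 + T**2 (c(T) = -7 + T*T = -7 + T**2)
B = -7 (B = -2 - 5 = -7)
D(x) = -4
q = 4/9 (q = 2*(-1/9) + 4*(1/6) = -2/9 + 2/3 = 4/9 ≈ 0.44444)
(c(2)*q)*D(B) = ((-7 + 2**2)*(4/9))*(-4) = ((-7 + 4)*(4/9))*(-4) = -3*4/9*(-4) = -4/3*(-4) = 16/3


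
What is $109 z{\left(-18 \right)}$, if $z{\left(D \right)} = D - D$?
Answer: $0$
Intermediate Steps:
$z{\left(D \right)} = 0$
$109 z{\left(-18 \right)} = 109 \cdot 0 = 0$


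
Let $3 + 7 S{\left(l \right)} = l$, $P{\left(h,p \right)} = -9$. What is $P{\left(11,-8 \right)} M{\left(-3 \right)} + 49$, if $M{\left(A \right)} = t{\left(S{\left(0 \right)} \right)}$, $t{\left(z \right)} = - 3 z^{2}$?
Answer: $\frac{2644}{49} \approx 53.959$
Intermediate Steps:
$S{\left(l \right)} = - \frac{3}{7} + \frac{l}{7}$
$M{\left(A \right)} = - \frac{27}{49}$ ($M{\left(A \right)} = - 3 \left(- \frac{3}{7} + \frac{1}{7} \cdot 0\right)^{2} = - 3 \left(- \frac{3}{7} + 0\right)^{2} = - 3 \left(- \frac{3}{7}\right)^{2} = \left(-3\right) \frac{9}{49} = - \frac{27}{49}$)
$P{\left(11,-8 \right)} M{\left(-3 \right)} + 49 = \left(-9\right) \left(- \frac{27}{49}\right) + 49 = \frac{243}{49} + 49 = \frac{2644}{49}$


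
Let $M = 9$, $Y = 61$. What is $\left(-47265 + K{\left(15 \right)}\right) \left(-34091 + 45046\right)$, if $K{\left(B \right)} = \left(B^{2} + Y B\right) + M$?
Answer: $-505200780$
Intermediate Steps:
$K{\left(B \right)} = 9 + B^{2} + 61 B$ ($K{\left(B \right)} = \left(B^{2} + 61 B\right) + 9 = 9 + B^{2} + 61 B$)
$\left(-47265 + K{\left(15 \right)}\right) \left(-34091 + 45046\right) = \left(-47265 + \left(9 + 15^{2} + 61 \cdot 15\right)\right) \left(-34091 + 45046\right) = \left(-47265 + \left(9 + 225 + 915\right)\right) 10955 = \left(-47265 + 1149\right) 10955 = \left(-46116\right) 10955 = -505200780$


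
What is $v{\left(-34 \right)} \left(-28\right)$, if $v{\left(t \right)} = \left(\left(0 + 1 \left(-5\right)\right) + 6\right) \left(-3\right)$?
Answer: $84$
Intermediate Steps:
$v{\left(t \right)} = -3$ ($v{\left(t \right)} = \left(\left(0 - 5\right) + 6\right) \left(-3\right) = \left(-5 + 6\right) \left(-3\right) = 1 \left(-3\right) = -3$)
$v{\left(-34 \right)} \left(-28\right) = \left(-3\right) \left(-28\right) = 84$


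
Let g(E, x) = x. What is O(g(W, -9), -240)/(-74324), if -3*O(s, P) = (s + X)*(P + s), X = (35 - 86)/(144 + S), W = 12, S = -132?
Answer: 4399/297296 ≈ 0.014797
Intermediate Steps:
X = -17/4 (X = (35 - 86)/(144 - 132) = -51/12 = -51*1/12 = -17/4 ≈ -4.2500)
O(s, P) = -(-17/4 + s)*(P + s)/3 (O(s, P) = -(s - 17/4)*(P + s)/3 = -(-17/4 + s)*(P + s)/3)
O(g(W, -9), -240)/(-74324) = (-⅓*(-9)² + (17/12)*(-240) + (17/12)*(-9) - ⅓*(-240)*(-9))/(-74324) = (-⅓*81 - 340 - 51/4 - 720)*(-1/74324) = (-27 - 340 - 51/4 - 720)*(-1/74324) = -4399/4*(-1/74324) = 4399/297296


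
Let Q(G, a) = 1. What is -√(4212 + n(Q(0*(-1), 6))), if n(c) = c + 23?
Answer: -2*√1059 ≈ -65.085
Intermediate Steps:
n(c) = 23 + c
-√(4212 + n(Q(0*(-1), 6))) = -√(4212 + (23 + 1)) = -√(4212 + 24) = -√4236 = -2*√1059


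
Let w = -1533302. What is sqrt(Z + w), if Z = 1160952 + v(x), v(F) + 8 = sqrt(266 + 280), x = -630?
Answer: sqrt(-372358 + sqrt(546)) ≈ 610.19*I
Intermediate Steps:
v(F) = -8 + sqrt(546) (v(F) = -8 + sqrt(266 + 280) = -8 + sqrt(546))
Z = 1160944 + sqrt(546) (Z = 1160952 + (-8 + sqrt(546)) = 1160944 + sqrt(546) ≈ 1.1610e+6)
sqrt(Z + w) = sqrt((1160944 + sqrt(546)) - 1533302) = sqrt(-372358 + sqrt(546))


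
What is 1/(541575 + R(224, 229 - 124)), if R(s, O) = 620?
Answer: 1/542195 ≈ 1.8444e-6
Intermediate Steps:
1/(541575 + R(224, 229 - 124)) = 1/(541575 + 620) = 1/542195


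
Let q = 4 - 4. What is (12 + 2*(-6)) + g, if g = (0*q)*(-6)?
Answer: 0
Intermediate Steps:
q = 0
g = 0 (g = (0*0)*(-6) = 0*(-6) = 0)
(12 + 2*(-6)) + g = (12 + 2*(-6)) + 0 = (12 - 12) + 0 = 0 + 0 = 0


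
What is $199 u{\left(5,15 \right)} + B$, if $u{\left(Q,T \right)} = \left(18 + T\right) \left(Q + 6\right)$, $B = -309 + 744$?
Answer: $72672$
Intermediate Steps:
$B = 435$
$u{\left(Q,T \right)} = \left(6 + Q\right) \left(18 + T\right)$ ($u{\left(Q,T \right)} = \left(18 + T\right) \left(6 + Q\right) = \left(6 + Q\right) \left(18 + T\right)$)
$199 u{\left(5,15 \right)} + B = 199 \left(108 + 6 \cdot 15 + 18 \cdot 5 + 5 \cdot 15\right) + 435 = 199 \left(108 + 90 + 90 + 75\right) + 435 = 199 \cdot 363 + 435 = 72237 + 435 = 72672$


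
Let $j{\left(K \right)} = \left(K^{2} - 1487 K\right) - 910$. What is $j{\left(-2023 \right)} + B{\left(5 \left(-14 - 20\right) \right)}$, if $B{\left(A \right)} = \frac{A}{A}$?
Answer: $7099821$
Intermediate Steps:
$j{\left(K \right)} = -910 + K^{2} - 1487 K$
$B{\left(A \right)} = 1$
$j{\left(-2023 \right)} + B{\left(5 \left(-14 - 20\right) \right)} = \left(-910 + \left(-2023\right)^{2} - -3008201\right) + 1 = \left(-910 + 4092529 + 3008201\right) + 1 = 7099820 + 1 = 7099821$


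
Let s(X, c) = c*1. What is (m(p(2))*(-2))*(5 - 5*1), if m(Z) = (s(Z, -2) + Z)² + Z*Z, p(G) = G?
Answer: 0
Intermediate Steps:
s(X, c) = c
m(Z) = Z² + (-2 + Z)² (m(Z) = (-2 + Z)² + Z*Z = (-2 + Z)² + Z² = Z² + (-2 + Z)²)
(m(p(2))*(-2))*(5 - 5*1) = ((2² + (-2 + 2)²)*(-2))*(5 - 5*1) = ((4 + 0²)*(-2))*(5 - 5) = ((4 + 0)*(-2))*0 = (4*(-2))*0 = -8*0 = 0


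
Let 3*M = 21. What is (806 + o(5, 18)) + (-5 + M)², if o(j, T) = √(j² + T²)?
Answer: 810 + √349 ≈ 828.68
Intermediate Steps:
M = 7 (M = (⅓)*21 = 7)
o(j, T) = √(T² + j²)
(806 + o(5, 18)) + (-5 + M)² = (806 + √(18² + 5²)) + (-5 + 7)² = (806 + √(324 + 25)) + 2² = (806 + √349) + 4 = 810 + √349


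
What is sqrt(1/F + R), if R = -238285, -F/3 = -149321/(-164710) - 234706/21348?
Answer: 2*I*sqrt(1171107333484707477429070)/4433840069 ≈ 488.14*I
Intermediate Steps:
F = 4433840069/146509545 (F = -3*(-149321/(-164710) - 234706/21348) = -3*(-149321*(-1/164710) - 234706*1/21348) = -3*(149321/164710 - 117353/10674) = -3*(-4433840069/439528635) = 4433840069/146509545 ≈ 30.263)
sqrt(1/F + R) = sqrt(1/(4433840069/146509545) - 238285) = sqrt(146509545/4433840069 - 238285) = sqrt(-1056517434332120/4433840069) = 2*I*sqrt(1171107333484707477429070)/4433840069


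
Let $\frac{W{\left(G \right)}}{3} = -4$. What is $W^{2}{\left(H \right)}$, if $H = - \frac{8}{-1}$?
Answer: $144$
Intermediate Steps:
$H = 8$ ($H = \left(-8\right) \left(-1\right) = 8$)
$W{\left(G \right)} = -12$ ($W{\left(G \right)} = 3 \left(-4\right) = -12$)
$W^{2}{\left(H \right)} = \left(-12\right)^{2} = 144$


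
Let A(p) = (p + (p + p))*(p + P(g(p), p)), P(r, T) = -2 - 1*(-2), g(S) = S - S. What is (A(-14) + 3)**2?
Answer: 349281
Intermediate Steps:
g(S) = 0
P(r, T) = 0 (P(r, T) = -2 + 2 = 0)
A(p) = 3*p**2 (A(p) = (p + (p + p))*(p + 0) = (p + 2*p)*p = (3*p)*p = 3*p**2)
(A(-14) + 3)**2 = (3*(-14)**2 + 3)**2 = (3*196 + 3)**2 = (588 + 3)**2 = 591**2 = 349281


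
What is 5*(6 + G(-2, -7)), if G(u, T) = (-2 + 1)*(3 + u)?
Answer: 25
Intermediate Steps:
G(u, T) = -3 - u (G(u, T) = -(3 + u) = -3 - u)
5*(6 + G(-2, -7)) = 5*(6 + (-3 - 1*(-2))) = 5*(6 + (-3 + 2)) = 5*(6 - 1) = 5*5 = 25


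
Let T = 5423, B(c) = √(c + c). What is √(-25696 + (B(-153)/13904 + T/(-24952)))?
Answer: √(-3020365367921110770 + 25361315727*I*√34)/10841644 ≈ 3.9242e-6 + 160.3*I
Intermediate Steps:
B(c) = √2*√c (B(c) = √(2*c) = √2*√c)
√(-25696 + (B(-153)/13904 + T/(-24952))) = √(-25696 + ((√2*√(-153))/13904 + 5423/(-24952))) = √(-25696 + ((√2*(3*I*√17))*(1/13904) + 5423*(-1/24952))) = √(-25696 + ((3*I*√34)*(1/13904) - 5423/24952)) = √(-25696 + (3*I*√34/13904 - 5423/24952)) = √(-25696 + (-5423/24952 + 3*I*√34/13904)) = √(-641172015/24952 + 3*I*√34/13904)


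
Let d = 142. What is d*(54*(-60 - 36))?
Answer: -736128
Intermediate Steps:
d*(54*(-60 - 36)) = 142*(54*(-60 - 36)) = 142*(54*(-96)) = 142*(-5184) = -736128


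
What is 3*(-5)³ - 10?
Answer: -385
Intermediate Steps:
3*(-5)³ - 10 = 3*(-125) - 10 = -375 - 10 = -385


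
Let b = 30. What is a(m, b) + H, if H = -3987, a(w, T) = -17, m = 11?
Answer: -4004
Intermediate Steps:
a(m, b) + H = -17 - 3987 = -4004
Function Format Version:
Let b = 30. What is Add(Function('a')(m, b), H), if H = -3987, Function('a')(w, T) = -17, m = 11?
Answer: -4004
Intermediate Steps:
Add(Function('a')(m, b), H) = Add(-17, -3987) = -4004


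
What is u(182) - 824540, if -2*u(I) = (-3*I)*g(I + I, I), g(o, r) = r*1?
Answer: -774854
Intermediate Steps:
g(o, r) = r
u(I) = 3*I**2/2 (u(I) = -(-3*I)*I/2 = -(-3)*I**2/2 = 3*I**2/2)
u(182) - 824540 = (3/2)*182**2 - 824540 = (3/2)*33124 - 824540 = 49686 - 824540 = -774854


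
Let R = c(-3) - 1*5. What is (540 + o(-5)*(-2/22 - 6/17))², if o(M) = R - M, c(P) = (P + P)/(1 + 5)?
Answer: 10213729969/34969 ≈ 2.9208e+5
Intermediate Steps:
c(P) = P/3 (c(P) = (2*P)/6 = (2*P)*(⅙) = P/3)
R = -6 (R = (⅓)*(-3) - 1*5 = -1 - 5 = -6)
o(M) = -6 - M
(540 + o(-5)*(-2/22 - 6/17))² = (540 + (-6 - 1*(-5))*(-2/22 - 6/17))² = (540 + (-6 + 5)*(-2*1/22 - 6*1/17))² = (540 - (-1/11 - 6/17))² = (540 - 1*(-83/187))² = (540 + 83/187)² = (101063/187)² = 10213729969/34969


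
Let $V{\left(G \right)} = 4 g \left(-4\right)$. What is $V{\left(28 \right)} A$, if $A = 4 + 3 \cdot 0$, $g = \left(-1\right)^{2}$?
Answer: $-64$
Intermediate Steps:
$g = 1$
$V{\left(G \right)} = -16$ ($V{\left(G \right)} = 4 \cdot 1 \left(-4\right) = 4 \left(-4\right) = -16$)
$A = 4$ ($A = 4 + 0 = 4$)
$V{\left(28 \right)} A = \left(-16\right) 4 = -64$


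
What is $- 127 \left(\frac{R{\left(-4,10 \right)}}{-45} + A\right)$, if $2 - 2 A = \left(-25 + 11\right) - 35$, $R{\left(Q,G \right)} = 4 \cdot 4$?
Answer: $- \frac{287401}{90} \approx -3193.3$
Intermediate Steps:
$R{\left(Q,G \right)} = 16$
$A = \frac{51}{2}$ ($A = 1 - \frac{\left(-25 + 11\right) - 35}{2} = 1 - \frac{-14 - 35}{2} = 1 - - \frac{49}{2} = 1 + \frac{49}{2} = \frac{51}{2} \approx 25.5$)
$- 127 \left(\frac{R{\left(-4,10 \right)}}{-45} + A\right) = - 127 \left(\frac{16}{-45} + \frac{51}{2}\right) = - 127 \left(16 \left(- \frac{1}{45}\right) + \frac{51}{2}\right) = - 127 \left(- \frac{16}{45} + \frac{51}{2}\right) = \left(-127\right) \frac{2263}{90} = - \frac{287401}{90}$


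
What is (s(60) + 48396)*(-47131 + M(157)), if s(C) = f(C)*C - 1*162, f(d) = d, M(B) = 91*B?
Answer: -1702435896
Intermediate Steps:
s(C) = -162 + C² (s(C) = C*C - 1*162 = C² - 162 = -162 + C²)
(s(60) + 48396)*(-47131 + M(157)) = ((-162 + 60²) + 48396)*(-47131 + 91*157) = ((-162 + 3600) + 48396)*(-47131 + 14287) = (3438 + 48396)*(-32844) = 51834*(-32844) = -1702435896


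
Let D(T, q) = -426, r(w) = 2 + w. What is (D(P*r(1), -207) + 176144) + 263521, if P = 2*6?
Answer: 439239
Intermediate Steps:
P = 12
(D(P*r(1), -207) + 176144) + 263521 = (-426 + 176144) + 263521 = 175718 + 263521 = 439239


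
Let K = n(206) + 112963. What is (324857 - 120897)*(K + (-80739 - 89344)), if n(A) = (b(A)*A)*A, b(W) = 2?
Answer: 5660297920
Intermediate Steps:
n(A) = 2*A² (n(A) = (2*A)*A = 2*A²)
K = 197835 (K = 2*206² + 112963 = 2*42436 + 112963 = 84872 + 112963 = 197835)
(324857 - 120897)*(K + (-80739 - 89344)) = (324857 - 120897)*(197835 + (-80739 - 89344)) = 203960*(197835 - 170083) = 203960*27752 = 5660297920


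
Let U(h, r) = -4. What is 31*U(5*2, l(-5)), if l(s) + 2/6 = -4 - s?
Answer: -124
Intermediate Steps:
l(s) = -13/3 - s (l(s) = -1/3 + (-4 - s) = -13/3 - s)
31*U(5*2, l(-5)) = 31*(-4) = -124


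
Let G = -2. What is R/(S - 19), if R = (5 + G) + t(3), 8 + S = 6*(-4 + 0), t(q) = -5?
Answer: 2/51 ≈ 0.039216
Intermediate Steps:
S = -32 (S = -8 + 6*(-4 + 0) = -8 + 6*(-4) = -8 - 24 = -32)
R = -2 (R = (5 - 2) - 5 = 3 - 5 = -2)
R/(S - 19) = -2/(-32 - 19) = -2/(-51) = -1/51*(-2) = 2/51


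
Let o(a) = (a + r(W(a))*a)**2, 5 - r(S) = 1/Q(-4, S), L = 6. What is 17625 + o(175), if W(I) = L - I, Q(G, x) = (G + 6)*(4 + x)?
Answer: 4884116725/4356 ≈ 1.1212e+6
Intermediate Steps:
Q(G, x) = (4 + x)*(6 + G) (Q(G, x) = (6 + G)*(4 + x) = (4 + x)*(6 + G))
W(I) = 6 - I
r(S) = 5 - 1/(8 + 2*S) (r(S) = 5 - 1/(24 + 4*(-4) + 6*S - 4*S) = 5 - 1/(24 - 16 + 6*S - 4*S) = 5 - 1/(8 + 2*S))
o(a) = (a + a*(99 - 10*a)/(2*(10 - a)))**2 (o(a) = (a + ((39 + 10*(6 - a))/(2*(4 + (6 - a))))*a)**2 = (a + ((39 + (60 - 10*a))/(2*(10 - a)))*a)**2 = (a + ((99 - 10*a)/(2*(10 - a)))*a)**2 = (a + a*(99 - 10*a)/(2*(10 - a)))**2)
17625 + o(175) = 17625 + (1/4)*175**2*(-119 + 12*175)**2/(-10 + 175)**2 = 17625 + (1/4)*30625*(-119 + 2100)**2/165**2 = 17625 + (1/4)*30625*1981**2*(1/27225) = 17625 + (1/4)*30625*3924361*(1/27225) = 17625 + 4807342225/4356 = 4884116725/4356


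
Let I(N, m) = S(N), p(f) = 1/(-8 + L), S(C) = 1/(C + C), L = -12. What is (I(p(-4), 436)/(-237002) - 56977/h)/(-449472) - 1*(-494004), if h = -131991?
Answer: 434119661141544059947/878777623546344 ≈ 4.9400e+5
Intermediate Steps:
S(C) = 1/(2*C)
p(f) = -1/20 (p(f) = 1/(-8 - 12) = 1/(-20) = -1/20)
I(N, m) = 1/(2*N)
(I(p(-4), 436)/(-237002) - 56977/h)/(-449472) - 1*(-494004) = ((1/(2*(-1/20)))/(-237002) - 56977/(-131991))/(-449472) - 1*(-494004) = (((½)*(-20))*(-1/237002) - 56977*(-1/131991))*(-1/449472) + 494004 = (-10*(-1/237002) + 56977/131991)*(-1/449472) + 494004 = (5/118501 + 56977/131991)*(-1/449472) + 494004 = (6752491432/15641065491)*(-1/449472) + 494004 = -844061429/878777623546344 + 494004 = 434119661141544059947/878777623546344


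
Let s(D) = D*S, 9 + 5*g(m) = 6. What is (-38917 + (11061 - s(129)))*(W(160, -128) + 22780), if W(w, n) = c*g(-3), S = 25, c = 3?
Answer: -3539846171/5 ≈ -7.0797e+8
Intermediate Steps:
g(m) = -⅗ (g(m) = -9/5 + (⅕)*6 = -9/5 + 6/5 = -⅗)
W(w, n) = -9/5 (W(w, n) = 3*(-⅗) = -9/5)
s(D) = 25*D (s(D) = D*25 = 25*D)
(-38917 + (11061 - s(129)))*(W(160, -128) + 22780) = (-38917 + (11061 - 25*129))*(-9/5 + 22780) = (-38917 + (11061 - 1*3225))*(113891/5) = (-38917 + (11061 - 3225))*(113891/5) = (-38917 + 7836)*(113891/5) = -31081*113891/5 = -3539846171/5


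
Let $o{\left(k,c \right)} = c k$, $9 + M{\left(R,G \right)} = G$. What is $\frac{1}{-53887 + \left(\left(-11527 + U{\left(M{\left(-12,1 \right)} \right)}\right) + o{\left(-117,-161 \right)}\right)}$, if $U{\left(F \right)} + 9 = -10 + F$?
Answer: $- \frac{1}{46604} \approx -2.1457 \cdot 10^{-5}$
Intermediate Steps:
$M{\left(R,G \right)} = -9 + G$
$U{\left(F \right)} = -19 + F$ ($U{\left(F \right)} = -9 + \left(-10 + F\right) = -19 + F$)
$\frac{1}{-53887 + \left(\left(-11527 + U{\left(M{\left(-12,1 \right)} \right)}\right) + o{\left(-117,-161 \right)}\right)} = \frac{1}{-53887 + \left(\left(-11527 + \left(-19 + \left(-9 + 1\right)\right)\right) - -18837\right)} = \frac{1}{-53887 + \left(\left(-11527 - 27\right) + 18837\right)} = \frac{1}{-53887 + \left(-11554 + 18837\right)} = \frac{1}{-53887 + 7283} = \frac{1}{-46604} = - \frac{1}{46604}$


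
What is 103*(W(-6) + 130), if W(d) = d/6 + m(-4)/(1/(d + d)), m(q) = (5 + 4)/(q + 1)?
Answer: 16995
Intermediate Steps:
m(q) = 9/(1 + q)
W(d) = -35*d/6 (W(d) = d/6 + (9/(1 - 4))/(1/(d + d)) = d*(⅙) + (9/(-3))/(1/(2*d)) = d/6 + (9*(-⅓))/((1/(2*d))) = d/6 - 6*d = -35*d/6)
103*(W(-6) + 130) = 103*(-35/6*(-6) + 130) = 103*(35 + 130) = 103*165 = 16995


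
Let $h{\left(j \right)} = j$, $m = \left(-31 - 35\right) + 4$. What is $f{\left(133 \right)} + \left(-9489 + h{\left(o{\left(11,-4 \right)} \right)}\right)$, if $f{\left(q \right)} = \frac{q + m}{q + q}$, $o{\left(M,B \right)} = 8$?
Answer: $- \frac{2521875}{266} \approx -9480.7$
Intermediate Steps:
$m = -62$ ($m = -66 + 4 = -62$)
$f{\left(q \right)} = \frac{-62 + q}{2 q}$ ($f{\left(q \right)} = \frac{q - 62}{q + q} = \frac{-62 + q}{2 q}$)
$f{\left(133 \right)} + \left(-9489 + h{\left(o{\left(11,-4 \right)} \right)}\right) = \frac{-62 + 133}{2 \cdot 133} + \left(-9489 + 8\right) = \frac{1}{2} \cdot \frac{1}{133} \cdot 71 - 9481 = \frac{71}{266} - 9481 = - \frac{2521875}{266}$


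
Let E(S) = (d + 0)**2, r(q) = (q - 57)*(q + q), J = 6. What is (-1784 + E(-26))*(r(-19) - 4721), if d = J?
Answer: 3204084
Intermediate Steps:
d = 6
r(q) = 2*q*(-57 + q) (r(q) = (-57 + q)*(2*q) = 2*q*(-57 + q))
E(S) = 36 (E(S) = (6 + 0)**2 = 6**2 = 36)
(-1784 + E(-26))*(r(-19) - 4721) = (-1784 + 36)*(2*(-19)*(-57 - 19) - 4721) = -1748*(2*(-19)*(-76) - 4721) = -1748*(2888 - 4721) = -1748*(-1833) = 3204084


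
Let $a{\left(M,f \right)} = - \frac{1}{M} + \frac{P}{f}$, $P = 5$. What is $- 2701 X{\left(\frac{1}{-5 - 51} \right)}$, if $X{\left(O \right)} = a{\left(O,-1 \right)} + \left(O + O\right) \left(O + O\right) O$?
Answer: $- \frac{6047817203}{43904} \approx -1.3775 \cdot 10^{5}$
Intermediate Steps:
$a{\left(M,f \right)} = - \frac{1}{M} + \frac{5}{f}$
$X{\left(O \right)} = -5 - \frac{1}{O} + 4 O^{3}$ ($X{\left(O \right)} = \left(- \frac{1}{O} + \frac{5}{-1}\right) + \left(O + O\right) \left(O + O\right) O = \left(- \frac{1}{O} + 5 \left(-1\right)\right) + 2 O 2 O O = \left(- \frac{1}{O} - 5\right) + 4 O^{2} O = \left(-5 - \frac{1}{O}\right) + 4 O^{3} = -5 - \frac{1}{O} + 4 O^{3}$)
$- 2701 X{\left(\frac{1}{-5 - 51} \right)} = - 2701 \left(-5 - \frac{1}{\frac{1}{-5 - 51}} + 4 \left(\frac{1}{-5 - 51}\right)^{3}\right) = - 2701 \left(-5 - \frac{1}{\frac{1}{-56}} + 4 \left(\frac{1}{-56}\right)^{3}\right) = - 2701 \left(-5 - \frac{1}{- \frac{1}{56}} + 4 \left(- \frac{1}{56}\right)^{3}\right) = - 2701 \left(-5 - -56 + 4 \left(- \frac{1}{175616}\right)\right) = - 2701 \left(-5 + 56 - \frac{1}{43904}\right) = \left(-2701\right) \frac{2239103}{43904} = - \frac{6047817203}{43904}$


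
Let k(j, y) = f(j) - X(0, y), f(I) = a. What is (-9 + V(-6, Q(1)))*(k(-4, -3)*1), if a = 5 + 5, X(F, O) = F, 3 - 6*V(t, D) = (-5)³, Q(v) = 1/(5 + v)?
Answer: 370/3 ≈ 123.33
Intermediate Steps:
V(t, D) = 64/3 (V(t, D) = ½ - ⅙*(-5)³ = ½ - ⅙*(-125) = ½ + 125/6 = 64/3)
a = 10
f(I) = 10
k(j, y) = 10 (k(j, y) = 10 - 1*0 = 10 + 0 = 10)
(-9 + V(-6, Q(1)))*(k(-4, -3)*1) = (-9 + 64/3)*(10*1) = (37/3)*10 = 370/3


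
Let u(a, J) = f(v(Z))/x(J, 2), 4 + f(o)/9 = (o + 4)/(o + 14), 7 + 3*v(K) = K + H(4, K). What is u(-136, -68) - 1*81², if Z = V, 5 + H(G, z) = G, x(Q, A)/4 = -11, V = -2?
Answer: -4618377/704 ≈ -6560.2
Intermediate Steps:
x(Q, A) = -44 (x(Q, A) = 4*(-11) = -44)
H(G, z) = -5 + G
Z = -2
v(K) = -8/3 + K/3 (v(K) = -7/3 + (K + (-5 + 4))/3 = -7/3 + (K - 1)/3 = -7/3 + (-1 + K)/3 = -7/3 + (-⅓ + K/3) = -8/3 + K/3)
f(o) = -36 + 9*(4 + o)/(14 + o) (f(o) = -36 + 9*((o + 4)/(o + 14)) = -36 + 9*((4 + o)/(14 + o)) = -36 + 9*(4 + o)/(14 + o))
u(a, J) = 567/704 (u(a, J) = (9*(-52 - 3*(-8/3 + (⅓)*(-2)))/(14 + (-8/3 + (⅓)*(-2))))/(-44) = (9*(-52 - 3*(-8/3 - ⅔))/(14 + (-8/3 - ⅔)))*(-1/44) = (9*(-52 - 3*(-10/3))/(14 - 10/3))*(-1/44) = (9*(-52 + 10)/(32/3))*(-1/44) = (9*(3/32)*(-42))*(-1/44) = -567/16*(-1/44) = 567/704)
u(-136, -68) - 1*81² = 567/704 - 1*81² = 567/704 - 1*6561 = 567/704 - 6561 = -4618377/704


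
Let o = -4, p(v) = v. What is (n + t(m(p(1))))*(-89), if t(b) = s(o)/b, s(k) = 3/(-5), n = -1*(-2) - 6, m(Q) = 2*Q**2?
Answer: 3827/10 ≈ 382.70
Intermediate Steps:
n = -4 (n = 2 - 6 = -4)
s(k) = -3/5 (s(k) = 3*(-1/5) = -3/5)
t(b) = -3/(5*b)
(n + t(m(p(1))))*(-89) = (-4 - 3/(5*(2*1**2)))*(-89) = (-4 - 3/(5*(2*1)))*(-89) = (-4 - 3/5/2)*(-89) = (-4 - 3/5*1/2)*(-89) = (-4 - 3/10)*(-89) = -43/10*(-89) = 3827/10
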